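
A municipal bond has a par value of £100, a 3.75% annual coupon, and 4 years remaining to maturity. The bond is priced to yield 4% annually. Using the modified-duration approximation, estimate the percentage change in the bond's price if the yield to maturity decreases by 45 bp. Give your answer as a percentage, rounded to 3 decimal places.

+1.639%

Periodic yield y = 0.04. Modified duration first:
  t   CF        PV=CF/(1+0.04)^t    t·PV
  1         3.75         3.6058         3.6058
  2         3.75         3.4671         6.9342
  3         3.75         3.3337        10.0012
  4       103.75        88.6859       354.7437
  Σ                     99.0925       375.2849
P = 99.0925; D_Mac = 3.78722 yrs; D_mod = 3.78722/(1+0.04) = 3.64155 yrs.
ΔP/P ≈ -D_mod · Δy = -3.64155 × (-0.0045) = +0.016387 = +1.6387%.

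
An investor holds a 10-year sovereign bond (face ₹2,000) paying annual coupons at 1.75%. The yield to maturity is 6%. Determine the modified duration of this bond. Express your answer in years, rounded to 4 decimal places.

Periodic yield y = 0.06. First find Macaulay duration:
  t   CF        PV=CF/(1+0.06)^t    t·PV
  1        35.00        33.0189        33.0189
  2        35.00        31.1499        62.2998
  3        35.00        29.3867        88.1600
  4        35.00        27.7233       110.8931
  5        35.00        26.1540       130.7702
  6        35.00        24.6736       148.0417
  7        35.00        23.2770       162.9390
  8        35.00        21.9594       175.6755
  9        35.00        20.7164       186.4480
  10    2,035.00     1,136.3334    11,363.3337
  Σ                  1,374.3926    12,461.5798
P = 1,374.3926; Macaulay duration = 12,461.5798 / 1,374.3926 = 9.06697 years.
Modified duration = D_Mac / (1 + y) = 9.06697 / 1.06 = 8.55375 years.

8.5537 years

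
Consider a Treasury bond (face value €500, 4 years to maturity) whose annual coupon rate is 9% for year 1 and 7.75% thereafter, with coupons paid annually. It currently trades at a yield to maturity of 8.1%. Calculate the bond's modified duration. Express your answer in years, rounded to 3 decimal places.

Periodic yield y = 0.081. First find Macaulay duration:
  t   CF        PV=CF/(1+0.081)^t    t·PV
  1        45.00        41.6281        41.6281
  2        38.75        33.1604        66.3209
  3        38.75        30.6757        92.0271
  4       538.75       394.5341     1,578.1363
  Σ                    499.9983     1,778.1124
P = 499.9983; Macaulay duration = 1,778.1124 / 499.9983 = 3.55624 years.
Modified duration = D_Mac / (1 + y) = 3.55624 / 1.081 = 3.28977 years.

3.290 years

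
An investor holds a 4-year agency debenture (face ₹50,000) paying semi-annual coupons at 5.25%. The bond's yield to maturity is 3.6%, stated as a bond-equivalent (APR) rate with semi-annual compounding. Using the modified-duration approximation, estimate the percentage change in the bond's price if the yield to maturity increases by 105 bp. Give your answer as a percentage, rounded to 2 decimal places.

Periodic yield y = 0.018. Modified duration first:
  t   CF        PV=CF/(1+0.018)^t    t·PV
  1     1,312.50     1,289.2927     1,289.2927
  2     1,312.50     1,266.4958     2,532.9916
  3     1,312.50     1,244.1020     3,732.3059
  4     1,312.50     1,222.1041     4,888.4164
  5     1,312.50     1,200.4952     6,002.4759
  6     1,312.50     1,179.2684     7,075.6101
  7     1,312.50     1,158.4169     8,108.9180
  8    51,312.50    44,487.8021   355,902.4170
  Σ                 53,047.9771   389,532.4277
P = 53,047.9771; D_Mac = 7.34302 half-year periods = 3.67151 yrs; D_mod = 3.67151/(1+0.018) = 3.60659 yrs.
ΔP/P ≈ -D_mod · Δy = -3.60659 × (+0.0105) = -0.037869 = -3.7869%.

-3.79%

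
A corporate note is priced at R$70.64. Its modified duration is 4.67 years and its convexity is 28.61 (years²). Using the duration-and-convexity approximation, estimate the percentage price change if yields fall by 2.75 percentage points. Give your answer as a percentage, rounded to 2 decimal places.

+13.92%

Duration effect: -D_mod·Δy = -4.67 × (-0.0275) = +0.128425
Convexity effect: ½·C·(Δy)² = 0.5 × 28.61 × (-0.0275)² = +0.01081815625
ΔP/P ≈ +0.128425 + 0.01081815625 = +0.13924315625
= +13.924315625%.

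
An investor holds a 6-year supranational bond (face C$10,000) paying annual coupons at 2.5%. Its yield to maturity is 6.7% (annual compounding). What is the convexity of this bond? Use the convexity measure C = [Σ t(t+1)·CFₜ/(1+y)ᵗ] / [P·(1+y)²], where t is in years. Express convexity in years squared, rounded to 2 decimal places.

33.60

With y = 0.067:
  t   CF        PV=CF/(1+0.067)^t    t·PV        t(t+1)·PV
  1       250.00       234.3018       234.3018         468.6036
  2       250.00       219.5893       439.1786       1,317.5358
  3       250.00       205.8007       617.4020       2,469.6078
  4       250.00       192.8778       771.5114       3,857.5568
  5       250.00       180.7665       903.8324       5,422.9945
  6    10,250.00     6,946.0411    41,676.2466     291,733.7263
  Σ                  7,979.3772    44,642.4727     305,270.0248
P = 7,979.3772.
Convexity = Σ t(t+1)·PV / [P·(1+y)²] = 305,270.0248 / (7,979.3772 × 1.138489) = 33.60364.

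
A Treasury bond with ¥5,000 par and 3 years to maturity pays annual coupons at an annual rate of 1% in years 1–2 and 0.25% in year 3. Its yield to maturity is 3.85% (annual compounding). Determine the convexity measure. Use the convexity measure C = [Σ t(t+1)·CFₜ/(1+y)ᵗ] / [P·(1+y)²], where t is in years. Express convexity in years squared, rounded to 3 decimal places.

10.973

With y = 0.0385:
  t   CF        PV=CF/(1+0.0385)^t    t·PV        t(t+1)·PV
  1        50.00        48.1464        48.1464          96.2927
  2        50.00        46.3614        92.7229         278.1687
  3     5,012.50     4,475.4312    13,426.2935      53,705.1741
  Σ                  4,569.9390    13,567.1628      54,079.6356
P = 4,569.9390.
Convexity = Σ t(t+1)·PV / [P·(1+y)²] = 54,079.6356 / (4,569.9390 × 1.078482) = 10.97262.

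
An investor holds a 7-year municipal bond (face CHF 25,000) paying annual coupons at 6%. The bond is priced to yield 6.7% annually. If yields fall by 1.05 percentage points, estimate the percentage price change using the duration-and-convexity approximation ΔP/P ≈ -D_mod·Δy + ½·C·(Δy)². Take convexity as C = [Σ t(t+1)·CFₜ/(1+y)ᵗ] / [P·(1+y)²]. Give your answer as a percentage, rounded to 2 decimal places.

With y = 0.067:
  t   CF        PV=CF/(1+0.067)^t    t·PV        t(t+1)·PV
  1     1,500.00     1,405.8107     1,405.8107       2,811.6214
  2     1,500.00     1,317.5358     2,635.0716       7,905.2147
  3     1,500.00     1,234.8039     3,704.4118      14,817.6471
  4     1,500.00     1,157.2670     4,629.0681      23,145.3406
  5     1,500.00     1,084.5989     5,422.9945      32,537.9672
  6     1,500.00     1,016.4938     6,098.9629      42,692.7404
  7    26,500.00    16,830.4194   117,812.9357     942,503.4855
  Σ                 24,046.9295   141,709.2553   1,066,414.0170
P = 24,046.9295; D_Mac = 5.89303 yrs; D_mod = 5.52299 yrs; C = 38.95268.
Duration effect: -5.52299 × (-0.0105) = +0.057991
Convexity effect: 0.5 × 38.95268 × (-0.0105)² = +0.0021473
ΔP/P ≈ +0.057991 + 0.0021473 = +0.060139 = +6.0139%.

+6.01%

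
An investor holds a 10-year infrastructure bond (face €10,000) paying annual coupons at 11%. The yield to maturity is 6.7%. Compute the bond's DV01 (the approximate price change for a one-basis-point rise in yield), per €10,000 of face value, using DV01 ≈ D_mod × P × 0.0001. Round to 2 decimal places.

€8.55

Periodic yield y = 0.067.
  t   CF        PV=CF/(1+0.067)^t    t·PV
  1     1,100.00     1,030.9278     1,030.9278
  2     1,100.00       966.1929     1,932.3858
  3     1,100.00       905.5229     2,716.5686
  4     1,100.00       848.6625     3,394.6500
  5     1,100.00       795.3725     3,976.8627
  6     1,100.00       745.4288     4,472.5728
  7     1,100.00       698.6212     4,890.3483
  8     1,100.00       654.7527     5,238.0220
  9     1,100.00       613.6389     5,522.7505
  10   11,100.00     5,803.3503    58,033.5028
  Σ                 13,062.4706    91,208.5912
P = 13,062.4706; D_Mac = 6.98249 yrs; D_mod = 6.54404 yrs.
DV01 ≈ 6.54404 × 13,062.4706 × 0.0001 = 8.548134.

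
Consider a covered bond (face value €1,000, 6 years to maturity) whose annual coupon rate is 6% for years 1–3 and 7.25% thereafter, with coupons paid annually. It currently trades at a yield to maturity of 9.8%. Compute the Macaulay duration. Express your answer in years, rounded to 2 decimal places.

5.12 years

Periodic yield y = 0.098. Discount each cash flow and weight by its year:
  t   CF        PV=CF/(1+0.098)^t    t·PV
  1        60.00        54.6448        54.6448
  2        60.00        49.7676        99.5352
  3        60.00        45.3257       135.9770
  4        72.50        49.8803       199.5210
  5        72.50        45.4283       227.1414
  6     1,072.50       612.0449     3,672.2692
  Σ                    857.0915     4,389.0886
Price P = Σ PV = 857.0915.
Macaulay duration = Σ(t·PV) / P = 4,389.0886 / 857.0915 = 5.12091 years.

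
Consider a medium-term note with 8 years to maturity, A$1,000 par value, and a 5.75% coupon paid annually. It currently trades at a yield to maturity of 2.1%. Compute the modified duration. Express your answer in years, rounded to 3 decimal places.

6.665 years

Periodic yield y = 0.021. First find Macaulay duration:
  t   CF        PV=CF/(1+0.021)^t    t·PV
  1        57.50        56.3173        56.3173
  2        57.50        55.1590       110.3180
  3        57.50        54.0245       162.0734
  4        57.50        52.9133       211.6532
  5        57.50        51.8250       259.1249
  6        57.50        50.7590       304.5542
  7        57.50        49.7150       348.0052
  8     1,057.50       895.5182     7,164.1460
  Σ                  1,266.2314     8,616.1923
P = 1,266.2314; Macaulay duration = 8,616.1923 / 1,266.2314 = 6.80460 years.
Modified duration = D_Mac / (1 + y) = 6.80460 / 1.021 = 6.66464 years.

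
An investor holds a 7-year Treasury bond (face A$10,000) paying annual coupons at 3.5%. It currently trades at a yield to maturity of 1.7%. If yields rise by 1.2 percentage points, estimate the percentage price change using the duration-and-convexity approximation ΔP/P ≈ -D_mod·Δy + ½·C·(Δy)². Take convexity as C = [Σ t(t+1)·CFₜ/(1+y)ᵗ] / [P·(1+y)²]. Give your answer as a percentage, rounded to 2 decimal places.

-7.17%

With y = 0.017:
  t   CF        PV=CF/(1+0.017)^t    t·PV        t(t+1)·PV
  1       350.00       344.1495       344.1495         688.2989
  2       350.00       338.3967       676.7934       2,030.3803
  3       350.00       332.7401       998.2204       3,992.8816
  4       350.00       327.1781     1,308.7124       6,543.5621
  5       350.00       321.7091     1,608.5453       9,651.2715
  6       350.00       316.3314     1,897.9885      13,285.9195
  7    10,350.00     9,198.0058    64,386.0406     515,088.3251
  Σ                 11,178.5107    71,220.4501     551,280.6390
P = 11,178.5107; D_Mac = 6.37119 yrs; D_mod = 6.26469 yrs; C = 47.68117.
Duration effect: -6.26469 × (+0.012) = -0.075176
Convexity effect: 0.5 × 47.68117 × (0.012)² = +0.0034330
ΔP/P ≈ -0.075176 + 0.0034330 = -0.071743 = -7.1743%.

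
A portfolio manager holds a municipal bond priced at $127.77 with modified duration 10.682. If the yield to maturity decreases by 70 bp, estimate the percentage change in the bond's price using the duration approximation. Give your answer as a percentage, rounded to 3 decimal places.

+7.477%

Duration approximation: ΔP/P ≈ -D_mod · Δy = -10.682 × (-0.007) = +0.074774.
As a percentage: +7.4774%.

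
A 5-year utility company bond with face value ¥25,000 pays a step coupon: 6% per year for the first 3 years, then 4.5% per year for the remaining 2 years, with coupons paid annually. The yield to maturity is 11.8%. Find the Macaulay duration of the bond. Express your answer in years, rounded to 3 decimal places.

4.387 years

Periodic yield y = 0.118. Discount each cash flow and weight by its year:
  t   CF        PV=CF/(1+0.118)^t    t·PV
  1     1,500.00     1,341.6816     1,341.6816
  2     1,500.00     1,200.0730     2,400.1459
  3     1,500.00     1,073.4105     3,220.2316
  4     1,125.00       720.0876     2,880.3502
  5    26,125.00    14,957.0960    74,785.4800
  Σ                 19,292.3486    84,627.8894
Price P = Σ PV = 19,292.3486.
Macaulay duration = Σ(t·PV) / P = 84,627.8894 / 19,292.3486 = 4.38660 years.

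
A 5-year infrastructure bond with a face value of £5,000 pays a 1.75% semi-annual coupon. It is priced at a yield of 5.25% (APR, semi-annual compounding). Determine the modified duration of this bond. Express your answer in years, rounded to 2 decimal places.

4.67 years

Periodic yield y = 0.02625. First find Macaulay duration:
  t   CF        PV=CF/(1+0.02625)^t    t·PV
  1        43.75        42.6309        42.6309
  2        43.75        41.5405        83.0810
  3        43.75        40.4780       121.4339
  4        43.75        39.4426       157.7703
  5        43.75        38.4337       192.1685
  6        43.75        37.4506       224.7037
  7        43.75        36.4927       255.4488
  8        43.75        35.5593       284.4741
  9        43.75        34.6497       311.8473
  10    5,043.75     3,892.4393    38,924.3932
  Σ                  4,239.1173    40,597.9518
P = 4,239.1173; Macaulay duration = 40,597.9518 / 4,239.1173 = 9.57698 half-year periods = 4.78849 years.
Modified duration = D_Mac / (1 + y) = 4.78849 / 1.02625 = 4.66601 years.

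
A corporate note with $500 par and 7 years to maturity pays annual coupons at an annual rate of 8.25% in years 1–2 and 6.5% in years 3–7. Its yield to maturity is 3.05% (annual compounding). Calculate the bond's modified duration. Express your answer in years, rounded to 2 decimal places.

5.67 years

Periodic yield y = 0.0305. First find Macaulay duration:
  t   CF        PV=CF/(1+0.0305)^t    t·PV
  1        41.25        40.0291        40.0291
  2        41.25        38.8444        77.6887
  3        32.50        29.6988        89.0965
  4        32.50        28.8198       115.2793
  5        32.50        27.9668       139.8342
  6        32.50        27.1391       162.8346
  7       532.50       431.5028     3,020.5197
  Σ                    624.0009     3,645.2822
P = 624.0009; Macaulay duration = 3,645.2822 / 624.0009 = 5.84179 years.
Modified duration = D_Mac / (1 + y) = 5.84179 / 1.0305 = 5.66889 years.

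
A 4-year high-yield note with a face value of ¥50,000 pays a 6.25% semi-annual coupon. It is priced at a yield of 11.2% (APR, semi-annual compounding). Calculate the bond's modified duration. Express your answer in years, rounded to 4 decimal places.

Periodic yield y = 0.056. First find Macaulay duration:
  t   CF        PV=CF/(1+0.056)^t    t·PV
  1     1,562.50     1,479.6402     1,479.6402
  2     1,562.50     1,401.1744     2,802.3488
  3     1,562.50     1,326.8697     3,980.6091
  4     1,562.50     1,256.5054     5,026.0215
  5     1,562.50     1,189.8725     5,949.3626
  6     1,562.50     1,126.7732     6,760.6393
  7     1,562.50     1,067.0201     7,469.1407
  8    51,562.50    33,344.3780   266,755.0238
  Σ                 42,192.2334   300,222.7859
P = 42,192.2334; Macaulay duration = 300,222.7859 / 42,192.2334 = 7.11559 half-year periods = 3.55780 years.
Modified duration = D_Mac / (1 + y) = 3.55780 / 1.056 = 3.36913 years.

3.3691 years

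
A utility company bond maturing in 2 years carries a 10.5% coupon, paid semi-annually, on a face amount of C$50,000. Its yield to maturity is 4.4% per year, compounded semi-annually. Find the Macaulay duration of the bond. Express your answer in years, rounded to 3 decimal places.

1.864 years

Periodic yield y = 0.022. Discount each cash flow and weight by its period:
  t   CF        PV=CF/(1+0.022)^t    t·PV
  1     2,625.00     2,568.4932     2,568.4932
  2     2,625.00     2,513.2027     5,026.4054
  3     2,625.00     2,459.1024     7,377.3073
  4    52,625.00    48,237.9147   192,951.6590
  Σ                 55,778.7130   207,923.8648
Price P = Σ PV = 55,778.7130.
Macaulay duration = Σ(t·PV) / P = 207,923.8648 / 55,778.7130 = 3.72766 half-year periods.
In years: 3.72766 / 2 = 1.86383 years.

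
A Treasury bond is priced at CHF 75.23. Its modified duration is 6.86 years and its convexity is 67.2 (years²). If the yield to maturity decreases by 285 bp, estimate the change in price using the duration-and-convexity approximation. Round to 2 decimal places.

Duration effect: -D_mod·Δy = -6.86 × (-0.0285) = +0.195510
Convexity effect: ½·C·(Δy)² = 0.5 × 67.2 × (-0.0285)² = +0.0272916
ΔP/P ≈ +0.195510 + 0.0272916 = +0.2228016
ΔP ≈ 75.23 × (+0.2228016) = +16.761364368.

+CHF 16.76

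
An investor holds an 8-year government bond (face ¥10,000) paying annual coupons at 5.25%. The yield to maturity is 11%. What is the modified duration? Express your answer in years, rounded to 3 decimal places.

Periodic yield y = 0.11. First find Macaulay duration:
  t   CF        PV=CF/(1+0.11)^t    t·PV
  1       525.00       472.9730       472.9730
  2       525.00       426.1018       852.2036
  3       525.00       383.8755     1,151.6264
  4       525.00       345.8338     1,383.3350
  5       525.00       311.5619     1,557.8097
  6       525.00       280.6864     1,684.1186
  7       525.00       252.8707     1,770.0947
  8    10,525.00     4,567.0764    36,536.6110
  Σ                  7,040.9794    45,408.7720
P = 7,040.9794; Macaulay duration = 45,408.7720 / 7,040.9794 = 6.44921 years.
Modified duration = D_Mac / (1 + y) = 6.44921 / 1.11 = 5.81010 years.

5.810 years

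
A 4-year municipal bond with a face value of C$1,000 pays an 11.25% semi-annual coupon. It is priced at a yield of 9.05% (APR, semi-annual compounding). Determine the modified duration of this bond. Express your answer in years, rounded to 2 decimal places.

Periodic yield y = 0.04525. First find Macaulay duration:
  t   CF        PV=CF/(1+0.04525)^t    t·PV
  1        56.25        53.8149        53.8149
  2        56.25        51.4852       102.9703
  3        56.25        49.2563       147.7690
  4        56.25        47.1240       188.4959
  5        56.25        45.0839       225.4196
  6        56.25        43.1322       258.7931
  7        56.25        41.2649       288.8546
  8     1,056.25       741.3193     5,930.5545
  Σ                  1,072.4807     7,196.6719
P = 1,072.4807; Macaulay duration = 7,196.6719 / 1,072.4807 = 6.71030 half-year periods = 3.35515 years.
Modified duration = D_Mac / (1 + y) = 3.35515 / 1.04525 = 3.20990 years.

3.21 years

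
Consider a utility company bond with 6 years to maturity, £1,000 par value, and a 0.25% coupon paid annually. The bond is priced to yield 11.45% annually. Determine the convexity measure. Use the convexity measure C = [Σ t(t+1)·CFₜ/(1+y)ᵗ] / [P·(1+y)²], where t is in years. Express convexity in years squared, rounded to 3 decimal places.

With y = 0.1145:
  t   CF        PV=CF/(1+0.1145)^t    t·PV        t(t+1)·PV
  1         2.50         2.2432         2.2432           4.4863
  2         2.50         2.0127         4.0254          12.0762
  3         2.50         1.8059         5.4178          21.6711
  4         2.50         1.6204         6.4816          32.4078
  5         2.50         1.4539         7.2696          43.6175
  6     1,002.50       523.1232     3,138.7389      21,971.1725
  Σ                    532.2593     3,164.1764      22,085.4315
P = 532.2593.
Convexity = Σ t(t+1)·PV / [P·(1+y)²] = 22,085.4315 / (532.2593 × 1.242110) = 33.40585.

33.406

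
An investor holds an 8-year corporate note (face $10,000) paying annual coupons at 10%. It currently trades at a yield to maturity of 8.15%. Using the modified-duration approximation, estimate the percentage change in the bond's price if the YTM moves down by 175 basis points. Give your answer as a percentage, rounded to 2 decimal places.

+9.68%

Periodic yield y = 0.0815. Modified duration first:
  t   CF        PV=CF/(1+0.0815)^t    t·PV
  1     1,000.00       924.6417       924.6417
  2     1,000.00       854.9623     1,709.9246
  3     1,000.00       790.5338     2,371.6013
  4     1,000.00       730.9605     2,923.8420
  5     1,000.00       675.8766     3,379.3828
  6     1,000.00       624.9436     3,749.6619
  7     1,000.00       577.8490     4,044.9427
  8    11,000.00     5,877.3357    47,018.6853
  Σ                 11,057.1031    66,122.6822
P = 11,057.1031; D_Mac = 5.98011 yrs; D_mod = 5.98011/(1+0.0815) = 5.52946 yrs.
ΔP/P ≈ -D_mod · Δy = -5.52946 × (-0.0175) = +0.096766 = +9.6766%.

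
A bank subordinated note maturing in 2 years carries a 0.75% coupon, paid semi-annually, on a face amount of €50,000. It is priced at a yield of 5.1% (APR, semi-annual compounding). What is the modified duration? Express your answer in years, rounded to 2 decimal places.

1.94 years

Periodic yield y = 0.0255. First find Macaulay duration:
  t   CF        PV=CF/(1+0.0255)^t    t·PV
  1       187.50       182.8376       182.8376
  2       187.50       178.2912       356.5824
  3       187.50       173.8578       521.5735
  4    50,187.50    45,378.7892   181,515.1568
  Σ                 45,913.7759   182,576.1504
P = 45,913.7759; Macaulay duration = 182,576.1504 / 45,913.7759 = 3.97650 half-year periods = 1.98825 years.
Modified duration = D_Mac / (1 + y) = 1.98825 / 1.0255 = 1.93881 years.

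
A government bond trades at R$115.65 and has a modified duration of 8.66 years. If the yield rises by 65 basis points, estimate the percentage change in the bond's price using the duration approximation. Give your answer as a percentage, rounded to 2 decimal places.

-5.63%

Duration approximation: ΔP/P ≈ -D_mod · Δy = -8.66 × (+0.0065) = -0.056290.
As a percentage: -5.6290%.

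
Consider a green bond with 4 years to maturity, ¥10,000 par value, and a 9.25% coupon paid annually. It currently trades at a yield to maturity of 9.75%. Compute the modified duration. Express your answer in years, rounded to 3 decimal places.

Periodic yield y = 0.0975. First find Macaulay duration:
  t   CF        PV=CF/(1+0.0975)^t    t·PV
  1       925.00       842.8246       842.8246
  2       925.00       767.9495     1,535.8990
  3       925.00       699.7262     2,099.1787
  4    10,925.00     7,530.1448    30,120.5794
  Σ                  9,840.6452    34,598.4817
P = 9,840.6452; Macaulay duration = 34,598.4817 / 9,840.6452 = 3.51588 years.
Modified duration = D_Mac / (1 + y) = 3.51588 / 1.0975 = 3.20353 years.

3.204 years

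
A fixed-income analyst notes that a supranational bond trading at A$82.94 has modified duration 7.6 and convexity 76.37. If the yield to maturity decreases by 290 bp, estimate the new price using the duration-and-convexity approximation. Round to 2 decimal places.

A$103.88

Duration effect: -D_mod·Δy = -7.6 × (-0.029) = +0.220400
Convexity effect: ½·C·(Δy)² = 0.5 × 76.37 × (-0.029)² = +0.032113585
ΔP/P ≈ +0.220400 + 0.032113585 = +0.252513585
New price ≈ 82.94 × (1 + 0.252513585) = 103.8834767399.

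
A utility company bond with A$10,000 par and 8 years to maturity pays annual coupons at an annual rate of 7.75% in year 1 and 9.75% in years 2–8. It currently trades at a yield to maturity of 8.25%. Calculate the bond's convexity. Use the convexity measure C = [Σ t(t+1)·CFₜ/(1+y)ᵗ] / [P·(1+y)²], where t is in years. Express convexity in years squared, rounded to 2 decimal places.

With y = 0.0825:
  t   CF        PV=CF/(1+0.0825)^t    t·PV        t(t+1)·PV
  1       775.00       715.9353       715.9353       1,431.8707
  2       975.00       832.0488     1,664.0976       4,992.2929
  3       975.00       768.6363     2,305.9090       9,223.6358
  4       975.00       710.0566     2,840.2266      14,201.1329
  5       975.00       655.9415     3,279.7074      19,678.2442
  6       975.00       605.9506     3,635.7033      25,449.9232
  7       975.00       559.7696     3,918.3869      31,347.0955
  8    10,975.00     5,820.7814    46,566.2511     419,096.2599
  Σ                 10,669.1201    64,926.2172     525,420.4551
P = 10,669.1201.
Convexity = Σ t(t+1)·PV / [P·(1+y)²] = 525,420.4551 / (10,669.1201 × 1.171806) = 42.02644.

42.03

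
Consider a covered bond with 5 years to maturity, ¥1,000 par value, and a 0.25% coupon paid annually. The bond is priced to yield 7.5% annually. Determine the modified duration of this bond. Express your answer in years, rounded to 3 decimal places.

4.623 years

Periodic yield y = 0.075. First find Macaulay duration:
  t   CF        PV=CF/(1+0.075)^t    t·PV
  1         2.50         2.3256         2.3256
  2         2.50         2.1633         4.3267
  3         2.50         2.0124         6.0372
  4         2.50         1.8720         7.4880
  5     1,002.50       698.3000     3,491.5001
  Σ                    706.6733     3,511.6776
P = 706.6733; Macaulay duration = 3,511.6776 / 706.6733 = 4.96931 years.
Modified duration = D_Mac / (1 + y) = 4.96931 / 1.075 = 4.62261 years.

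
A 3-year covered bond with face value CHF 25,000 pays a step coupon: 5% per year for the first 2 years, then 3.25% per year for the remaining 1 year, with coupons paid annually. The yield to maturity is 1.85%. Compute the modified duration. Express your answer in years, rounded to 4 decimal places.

2.8118 years

Periodic yield y = 0.0185. First find Macaulay duration:
  t   CF        PV=CF/(1+0.0185)^t    t·PV
  1     1,250.00     1,227.2950     1,227.2950
  2     1,250.00     1,205.0025     2,410.0050
  3    25,812.50    24,431.3221    73,293.9662
  Σ                 26,863.6196    76,931.2663
P = 26,863.6196; Macaulay duration = 76,931.2663 / 26,863.6196 = 2.86377 years.
Modified duration = D_Mac / (1 + y) = 2.86377 / 1.0185 = 2.81175 years.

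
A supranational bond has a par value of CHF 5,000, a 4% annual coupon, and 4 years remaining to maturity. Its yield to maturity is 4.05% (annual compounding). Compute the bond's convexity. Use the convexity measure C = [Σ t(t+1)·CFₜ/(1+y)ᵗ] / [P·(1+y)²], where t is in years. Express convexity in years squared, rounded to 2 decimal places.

With y = 0.0405:
  t   CF        PV=CF/(1+0.0405)^t    t·PV        t(t+1)·PV
  1       200.00       192.2153       192.2153         384.4306
  2       200.00       184.7336       369.4671       1,108.4014
  3       200.00       177.5431       532.6292       2,130.5169
  4     5,200.00     4,436.4440    17,745.7761      88,728.8803
  Σ                  4,990.9359    18,840.0877      92,352.2292
P = 4,990.9359.
Convexity = Σ t(t+1)·PV / [P·(1+y)²] = 92,352.2292 / (4,990.9359 × 1.082640) = 17.09154.

17.09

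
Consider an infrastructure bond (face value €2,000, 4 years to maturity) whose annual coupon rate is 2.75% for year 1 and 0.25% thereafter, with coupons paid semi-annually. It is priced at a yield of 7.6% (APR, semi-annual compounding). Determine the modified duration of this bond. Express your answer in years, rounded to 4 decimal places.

3.7383 years

Periodic yield y = 0.038. First find Macaulay duration:
  t   CF        PV=CF/(1+0.038)^t    t·PV
  1        27.50        26.4933        26.4933
  2        27.50        25.5234        51.0467
  3         2.50         2.2354         6.7061
  4         2.50         2.1535         8.6141
  5         2.50         2.0747        10.3735
  6         2.50         1.9987        11.9924
  7         2.50         1.9256        13.4790
  8     2,002.50     1,485.9141    11,887.3126
  Σ                  1,548.3186    12,016.0176
P = 1,548.3186; Macaulay duration = 12,016.0176 / 1,548.3186 = 7.76069 half-year periods = 3.88034 years.
Modified duration = D_Mac / (1 + y) = 3.88034 / 1.038 = 3.73829 years.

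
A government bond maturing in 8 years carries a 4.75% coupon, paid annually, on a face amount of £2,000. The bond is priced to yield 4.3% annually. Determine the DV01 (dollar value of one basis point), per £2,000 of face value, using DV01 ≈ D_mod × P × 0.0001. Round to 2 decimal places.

£1.35

Periodic yield y = 0.043.
  t   CF        PV=CF/(1+0.043)^t    t·PV
  1        95.00        91.0834        91.0834
  2        95.00        87.3283       174.6566
  3        95.00        83.7280       251.1840
  4        95.00        80.2761       321.1045
  5        95.00        76.9666       384.8328
  6        95.00        73.7934       442.7606
  7        95.00        70.7511       495.2580
  8     2,095.00     1,495.9241    11,967.3928
  Σ                  2,059.8511    14,128.2727
P = 2,059.8511; D_Mac = 6.85888 yrs; D_mod = 6.57611 yrs.
DV01 ≈ 6.57611 × 2,059.8511 × 0.0001 = 1.354580.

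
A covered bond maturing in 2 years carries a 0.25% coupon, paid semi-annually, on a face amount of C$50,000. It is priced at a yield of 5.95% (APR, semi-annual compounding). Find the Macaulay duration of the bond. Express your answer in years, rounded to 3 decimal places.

1.996 years

Periodic yield y = 0.02975. Discount each cash flow and weight by its period:
  t   CF        PV=CF/(1+0.02975)^t    t·PV
  1        62.50        60.6943        60.6943
  2        62.50        58.9409       117.8817
  3        62.50        57.2380       171.7141
  4    50,062.50    44,523.0934   178,092.3736
  Σ                 44,699.9666   178,442.6637
Price P = Σ PV = 44,699.9666.
Macaulay duration = Σ(t·PV) / P = 178,442.6637 / 44,699.9666 = 3.99201 half-year periods.
In years: 3.99201 / 2 = 1.99600 years.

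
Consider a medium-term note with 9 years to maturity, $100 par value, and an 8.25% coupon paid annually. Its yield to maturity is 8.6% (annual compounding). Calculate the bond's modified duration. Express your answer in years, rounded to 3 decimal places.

6.137 years

Periodic yield y = 0.086. First find Macaulay duration:
  t   CF        PV=CF/(1+0.086)^t    t·PV
  1         8.25         7.5967         7.5967
  2         8.25         6.9951        13.9902
  3         8.25         6.4412        19.3235
  4         8.25         5.9311        23.7244
  5         8.25         5.4614        27.3071
  6         8.25         5.0289        30.1735
  7         8.25         4.6307        32.4148
  8         8.25         4.2640        34.1119
  9       108.25        51.5181       463.6625
  Σ                     97.8671       652.3045
P = 97.8671; Macaulay duration = 652.3045 / 97.8671 = 6.66521 years.
Modified duration = D_Mac / (1 + y) = 6.66521 / 1.086 = 6.13739 years.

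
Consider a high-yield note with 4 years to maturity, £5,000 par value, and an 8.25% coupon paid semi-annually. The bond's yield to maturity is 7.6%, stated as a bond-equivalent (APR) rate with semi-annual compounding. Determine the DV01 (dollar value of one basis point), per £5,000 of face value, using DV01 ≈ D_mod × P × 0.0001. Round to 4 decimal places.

£1.7200

Periodic yield y = 0.038.
  t   CF        PV=CF/(1+0.038)^t    t·PV
  1       206.25       198.6994       198.6994
  2       206.25       191.4253       382.8505
  3       206.25       184.4174       553.2522
  4       206.25       177.6661       710.6644
  5       206.25       171.1619       855.8097
  6       206.25       164.8959       989.3754
  7       206.25       158.8592     1,112.0147
  8     5,206.25     3,863.1911    30,905.5287
  Σ                  5,110.3163    35,708.1949
P = 5,110.3163; D_Mac = 6.98747 half-year periods = 3.49374 yrs; D_mod = 3.36583 yrs.
DV01 ≈ 3.36583 × 5,110.3163 × 0.0001 = 1.720048.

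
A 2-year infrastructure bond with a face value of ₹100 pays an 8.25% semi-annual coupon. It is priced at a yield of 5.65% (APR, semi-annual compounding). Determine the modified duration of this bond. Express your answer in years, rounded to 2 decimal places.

1.84 years

Periodic yield y = 0.02825. First find Macaulay duration:
  t   CF        PV=CF/(1+0.02825)^t    t·PV
  1        4.125         4.0117         4.0117
  2        4.125         3.9015         7.8029
  3        4.125         3.7943        11.3828
  4      104.125        93.1451       372.5805
  Σ                    104.8525       395.7779
P = 104.8525; Macaulay duration = 395.7779 / 104.8525 = 3.77461 half-year periods = 1.88731 years.
Modified duration = D_Mac / (1 + y) = 1.88731 / 1.02825 = 1.83546 years.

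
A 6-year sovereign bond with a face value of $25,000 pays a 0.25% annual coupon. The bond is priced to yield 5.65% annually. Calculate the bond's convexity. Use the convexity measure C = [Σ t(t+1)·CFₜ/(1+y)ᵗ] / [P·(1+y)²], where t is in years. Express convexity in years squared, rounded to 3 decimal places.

37.253

With y = 0.0565:
  t   CF        PV=CF/(1+0.0565)^t    t·PV        t(t+1)·PV
  1        62.50        59.1576        59.1576         118.3152
  2        62.50        55.9939       111.9879         335.9636
  3        62.50        52.9995       158.9984         635.9936
  4        62.50        50.1651       200.6606       1,003.3028
  5        62.50        47.4824       237.4119       1,424.4715
  6    25,062.50    18,022.1824   108,133.0946     756,931.6622
  Σ                 18,287.9810   108,901.3110     760,449.7089
P = 18,287.9810.
Convexity = Σ t(t+1)·PV / [P·(1+y)²] = 760,449.7089 / (18,287.9810 × 1.116192) = 37.25338.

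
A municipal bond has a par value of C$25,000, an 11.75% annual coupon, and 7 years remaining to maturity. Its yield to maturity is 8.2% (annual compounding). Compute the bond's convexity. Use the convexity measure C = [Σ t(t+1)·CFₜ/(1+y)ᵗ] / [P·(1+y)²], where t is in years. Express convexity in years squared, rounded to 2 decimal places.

With y = 0.082:
  t   CF        PV=CF/(1+0.082)^t    t·PV        t(t+1)·PV
  1     2,937.50     2,714.8799     2,714.8799       5,429.7597
  2     2,937.50     2,509.1311     5,018.2622      15,054.7866
  3     2,937.50     2,318.9751     6,956.9254      27,827.7017
  4     2,937.50     2,143.2303     8,572.9210      42,864.6052
  5     2,937.50     1,980.8043     9,904.0215      59,424.1292
  6     2,937.50     1,830.6879    10,984.1274      76,888.8917
  7    27,937.50    16,091.5069   112,640.5481     901,124.3849
  Σ                 29,589.2154   156,791.6855   1,128,614.2590
P = 29,589.2154.
Convexity = Σ t(t+1)·PV / [P·(1+y)²] = 1,128,614.2590 / (29,589.2154 × 1.170724) = 32.58049.

32.58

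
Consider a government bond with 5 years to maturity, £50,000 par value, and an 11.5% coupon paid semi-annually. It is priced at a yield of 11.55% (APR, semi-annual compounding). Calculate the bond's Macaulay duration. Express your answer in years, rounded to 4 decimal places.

Periodic yield y = 0.05775. Discount each cash flow and weight by its period:
  t   CF        PV=CF/(1+0.05775)^t    t·PV
  1     2,875.00     2,718.0336     2,718.0336
  2     2,875.00     2,569.6370     5,139.2740
  3     2,875.00     2,429.3425     7,288.0275
  4     2,875.00     2,296.7076     9,186.8305
  5     2,875.00     2,171.3142    10,856.5712
  6     2,875.00     2,052.7669    12,316.6016
  7     2,875.00     1,940.6920    13,584.8439
  8     2,875.00     1,834.7360    14,677.8878
  9     2,875.00     1,734.5649    15,611.0837
  10   52,875.00    30,159.2155   301,592.1549
  Σ                 49,907.0102   392,971.3087
Price P = Σ PV = 49,907.0102.
Macaulay duration = Σ(t·PV) / P = 392,971.3087 / 49,907.0102 = 7.87407 half-year periods.
In years: 7.87407 / 2 = 3.93704 years.

3.9370 years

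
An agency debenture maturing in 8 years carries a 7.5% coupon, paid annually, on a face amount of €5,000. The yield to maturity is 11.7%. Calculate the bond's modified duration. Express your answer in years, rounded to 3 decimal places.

Periodic yield y = 0.117. First find Macaulay duration:
  t   CF        PV=CF/(1+0.117)^t    t·PV
  1       375.00       335.7207       335.7207
  2       375.00       300.5557       601.1113
  3       375.00       269.0740       807.2220
  4       375.00       240.8899       963.5596
  5       375.00       215.6579     1,078.2896
  6       375.00       193.0689     1,158.4132
  7       375.00       172.8459     1,209.9212
  8     5,375.00     2,217.9568    17,743.6544
  Σ                  3,945.7697    23,897.8920
P = 3,945.7697; Macaulay duration = 23,897.8920 / 3,945.7697 = 6.05659 years.
Modified duration = D_Mac / (1 + y) = 6.05659 / 1.117 = 5.42219 years.

5.422 years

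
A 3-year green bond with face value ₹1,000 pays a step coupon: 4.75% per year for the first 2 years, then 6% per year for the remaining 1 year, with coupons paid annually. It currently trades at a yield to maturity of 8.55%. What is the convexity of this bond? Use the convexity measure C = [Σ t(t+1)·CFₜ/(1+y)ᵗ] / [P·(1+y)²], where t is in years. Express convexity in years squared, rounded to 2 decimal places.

9.55

With y = 0.0855:
  t   CF        PV=CF/(1+0.0855)^t    t·PV        t(t+1)·PV
  1        47.50        43.7586        43.7586          87.5173
  2        47.50        40.3120        80.6239         241.8718
  3     1,060.00       828.7363     2,486.2090       9,944.8361
  Σ                    912.8069     2,610.5916      10,274.2251
P = 912.8069.
Convexity = Σ t(t+1)·PV / [P·(1+y)²] = 10,274.2251 / (912.8069 × 1.178310) = 9.55236.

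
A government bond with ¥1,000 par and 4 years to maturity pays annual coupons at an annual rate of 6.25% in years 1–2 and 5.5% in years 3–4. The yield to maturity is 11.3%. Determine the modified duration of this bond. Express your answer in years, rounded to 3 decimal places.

3.261 years

Periodic yield y = 0.113. First find Macaulay duration:
  t   CF        PV=CF/(1+0.113)^t    t·PV
  1        62.50        56.1545        56.1545
  2        62.50        50.4533       100.9066
  3        55.00        39.8912       119.6736
  4     1,055.00       687.4986     2,749.9943
  Σ                    833.9976     3,026.7291
P = 833.9976; Macaulay duration = 3,026.7291 / 833.9976 = 3.62918 years.
Modified duration = D_Mac / (1 + y) = 3.62918 / 1.113 = 3.26072 years.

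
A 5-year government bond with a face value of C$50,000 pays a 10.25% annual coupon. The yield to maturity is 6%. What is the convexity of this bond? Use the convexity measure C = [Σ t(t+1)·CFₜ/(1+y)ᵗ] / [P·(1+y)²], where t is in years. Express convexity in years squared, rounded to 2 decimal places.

With y = 0.06:
  t   CF        PV=CF/(1+0.06)^t    t·PV        t(t+1)·PV
  1     5,125.00     4,834.9057     4,834.9057       9,669.8113
  2     5,125.00     4,561.2318     9,122.4635      27,367.3905
  3     5,125.00     4,303.0488    12,909.1465      51,636.5859
  4     5,125.00     4,059.4800    16,237.9201      81,189.6005
  5    55,125.00    41,192.6068   205,963.0339   1,235,778.2034
  Σ                 58,951.2730   249,067.4696   1,405,641.5916
P = 58,951.2730.
Convexity = Σ t(t+1)·PV / [P·(1+y)²] = 1,405,641.5916 / (58,951.2730 × 1.123600) = 21.22119.

21.22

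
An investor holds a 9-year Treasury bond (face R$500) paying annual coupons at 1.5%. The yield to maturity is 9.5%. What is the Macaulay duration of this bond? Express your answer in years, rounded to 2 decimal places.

Periodic yield y = 0.095. Discount each cash flow and weight by its year:
  t   CF        PV=CF/(1+0.095)^t    t·PV
  1         7.50         6.8493         6.8493
  2         7.50         6.2551        12.5102
  3         7.50         5.7124        17.1372
  4         7.50         5.2168        20.8672
  5         7.50         4.7642        23.8210
  6         7.50         4.3509        26.1052
  7         7.50         3.9734        27.8138
  8         7.50         3.6287        29.0294
  9       507.50       224.2379     2,018.1409
  Σ                    264.9886     2,182.2743
Price P = Σ PV = 264.9886.
Macaulay duration = Σ(t·PV) / P = 2,182.2743 / 264.9886 = 8.23535 years.

8.24 years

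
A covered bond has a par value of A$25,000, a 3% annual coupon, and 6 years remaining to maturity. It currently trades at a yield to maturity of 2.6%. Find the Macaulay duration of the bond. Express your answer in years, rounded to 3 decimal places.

5.585 years

Periodic yield y = 0.026. Discount each cash flow and weight by its year:
  t   CF        PV=CF/(1+0.026)^t    t·PV
  1       750.00       730.9942       730.9942
  2       750.00       712.4699     1,424.9399
  3       750.00       694.4151     2,083.2454
  4       750.00       676.8179     2,707.2715
  5       750.00       659.6665     3,298.3327
  6    25,750.00    22,074.6115   132,447.6689
  Σ                 25,548.9751   142,692.4526
Price P = Σ PV = 25,548.9751.
Macaulay duration = Σ(t·PV) / P = 142,692.4526 / 25,548.9751 = 5.58506 years.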